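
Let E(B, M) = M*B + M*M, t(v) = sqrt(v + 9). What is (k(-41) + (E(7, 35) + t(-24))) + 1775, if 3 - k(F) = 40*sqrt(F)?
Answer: 3248 + I*sqrt(15) - 40*I*sqrt(41) ≈ 3248.0 - 252.25*I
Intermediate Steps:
t(v) = sqrt(9 + v)
E(B, M) = M**2 + B*M (E(B, M) = B*M + M**2 = M**2 + B*M)
k(F) = 3 - 40*sqrt(F)
(k(-41) + (E(7, 35) + t(-24))) + 1775 = ((3 - 40*I*sqrt(41)) + (35*(7 + 35) + sqrt(9 - 24))) + 1775 = ((3 - 40*I*sqrt(41)) + (35*42 + sqrt(-15))) + 1775 = ((3 - 40*I*sqrt(41)) + (1470 + I*sqrt(15))) + 1775 = (1473 + I*sqrt(15) - 40*I*sqrt(41)) + 1775 = 3248 + I*sqrt(15) - 40*I*sqrt(41)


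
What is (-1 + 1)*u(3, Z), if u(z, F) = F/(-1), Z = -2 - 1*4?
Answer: 0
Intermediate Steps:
Z = -6 (Z = -2 - 4 = -6)
u(z, F) = -F (u(z, F) = F*(-1) = -F)
(-1 + 1)*u(3, Z) = (-1 + 1)*(-1*(-6)) = 0*6 = 0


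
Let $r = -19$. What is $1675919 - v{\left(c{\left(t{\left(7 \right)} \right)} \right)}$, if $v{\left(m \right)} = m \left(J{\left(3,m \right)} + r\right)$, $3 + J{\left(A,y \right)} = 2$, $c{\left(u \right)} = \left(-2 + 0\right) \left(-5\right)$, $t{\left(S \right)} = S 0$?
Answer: $1676119$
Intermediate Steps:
$t{\left(S \right)} = 0$
$c{\left(u \right)} = 10$ ($c{\left(u \right)} = \left(-2\right) \left(-5\right) = 10$)
$J{\left(A,y \right)} = -1$ ($J{\left(A,y \right)} = -3 + 2 = -1$)
$v{\left(m \right)} = - 20 m$ ($v{\left(m \right)} = m \left(-1 - 19\right) = m \left(-20\right) = - 20 m$)
$1675919 - v{\left(c{\left(t{\left(7 \right)} \right)} \right)} = 1675919 - \left(-20\right) 10 = 1675919 - -200 = 1675919 + 200 = 1676119$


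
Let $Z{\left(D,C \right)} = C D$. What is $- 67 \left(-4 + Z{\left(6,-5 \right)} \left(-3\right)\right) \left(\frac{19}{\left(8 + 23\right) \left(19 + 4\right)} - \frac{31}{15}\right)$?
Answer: $\frac{125715316}{10695} \approx 11755.0$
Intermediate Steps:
$- 67 \left(-4 + Z{\left(6,-5 \right)} \left(-3\right)\right) \left(\frac{19}{\left(8 + 23\right) \left(19 + 4\right)} - \frac{31}{15}\right) = - 67 \left(-4 + \left(-5\right) 6 \left(-3\right)\right) \left(\frac{19}{\left(8 + 23\right) \left(19 + 4\right)} - \frac{31}{15}\right) = - 67 \left(-4 - -90\right) \left(\frac{19}{31 \cdot 23} - \frac{31}{15}\right) = - 67 \left(-4 + 90\right) \left(\frac{19}{713} - \frac{31}{15}\right) = \left(-67\right) 86 \left(19 \cdot \frac{1}{713} - \frac{31}{15}\right) = - 5762 \left(\frac{19}{713} - \frac{31}{15}\right) = \left(-5762\right) \left(- \frac{21818}{10695}\right) = \frac{125715316}{10695}$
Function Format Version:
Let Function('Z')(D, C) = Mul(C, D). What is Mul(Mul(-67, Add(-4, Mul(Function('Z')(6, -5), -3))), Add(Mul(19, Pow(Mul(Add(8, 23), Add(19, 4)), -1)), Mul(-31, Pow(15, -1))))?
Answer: Rational(125715316, 10695) ≈ 11755.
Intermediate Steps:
Mul(Mul(-67, Add(-4, Mul(Function('Z')(6, -5), -3))), Add(Mul(19, Pow(Mul(Add(8, 23), Add(19, 4)), -1)), Mul(-31, Pow(15, -1)))) = Mul(Mul(-67, Add(-4, Mul(Mul(-5, 6), -3))), Add(Mul(19, Pow(Mul(Add(8, 23), Add(19, 4)), -1)), Mul(-31, Pow(15, -1)))) = Mul(Mul(-67, Add(-4, Mul(-30, -3))), Add(Mul(19, Pow(Mul(31, 23), -1)), Mul(-31, Rational(1, 15)))) = Mul(Mul(-67, Add(-4, 90)), Add(Mul(19, Pow(713, -1)), Rational(-31, 15))) = Mul(Mul(-67, 86), Add(Mul(19, Rational(1, 713)), Rational(-31, 15))) = Mul(-5762, Add(Rational(19, 713), Rational(-31, 15))) = Mul(-5762, Rational(-21818, 10695)) = Rational(125715316, 10695)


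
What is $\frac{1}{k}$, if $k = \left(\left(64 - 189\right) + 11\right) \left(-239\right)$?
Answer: $\frac{1}{27246} \approx 3.6703 \cdot 10^{-5}$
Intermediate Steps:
$k = 27246$ ($k = \left(\left(64 - 189\right) + 11\right) \left(-239\right) = \left(-125 + 11\right) \left(-239\right) = \left(-114\right) \left(-239\right) = 27246$)
$\frac{1}{k} = \frac{1}{27246}$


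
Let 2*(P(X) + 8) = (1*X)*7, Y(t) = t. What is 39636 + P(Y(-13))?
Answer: 79165/2 ≈ 39583.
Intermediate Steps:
P(X) = -8 + 7*X/2 (P(X) = -8 + ((1*X)*7)/2 = -8 + (X*7)/2 = -8 + (7*X)/2 = -8 + 7*X/2)
39636 + P(Y(-13)) = 39636 + (-8 + (7/2)*(-13)) = 39636 + (-8 - 91/2) = 39636 - 107/2 = 79165/2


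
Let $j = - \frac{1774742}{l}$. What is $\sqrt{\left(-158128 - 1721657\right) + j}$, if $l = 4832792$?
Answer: $\frac{i \sqrt{2383334752261}}{1126} \approx 1371.1 i$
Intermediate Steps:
$j = - \frac{827}{2252}$ ($j = - \frac{1774742}{4832792} = \left(-1774742\right) \frac{1}{4832792} = - \frac{827}{2252} \approx -0.36723$)
$\sqrt{\left(-158128 - 1721657\right) + j} = \sqrt{\left(-158128 - 1721657\right) - \frac{827}{2252}} = \sqrt{-1879785 - \frac{827}{2252}} = \sqrt{- \frac{4233276647}{2252}} = \frac{i \sqrt{2383334752261}}{1126}$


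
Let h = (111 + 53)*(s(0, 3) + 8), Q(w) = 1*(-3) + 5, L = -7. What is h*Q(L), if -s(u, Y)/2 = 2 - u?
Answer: 1312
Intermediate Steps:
s(u, Y) = -4 + 2*u (s(u, Y) = -2*(2 - u) = -4 + 2*u)
Q(w) = 2 (Q(w) = -3 + 5 = 2)
h = 656 (h = (111 + 53)*((-4 + 2*0) + 8) = 164*((-4 + 0) + 8) = 164*(-4 + 8) = 164*4 = 656)
h*Q(L) = 656*2 = 1312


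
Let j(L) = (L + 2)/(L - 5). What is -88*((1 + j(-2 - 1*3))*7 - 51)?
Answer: 18436/5 ≈ 3687.2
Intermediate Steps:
j(L) = (2 + L)/(-5 + L)
-88*((1 + j(-2 - 1*3))*7 - 51) = -88*((1 + (2 + (-2 - 1*3))/(-5 + (-2 - 1*3)))*7 - 51) = -88*((1 + (2 + (-2 - 3))/(-5 + (-2 - 3)))*7 - 51) = -88*((1 + (2 - 5)/(-5 - 5))*7 - 51) = -88*((1 - 3/(-10))*7 - 51) = -88*((1 - ⅒*(-3))*7 - 51) = -88*((1 + 3/10)*7 - 51) = -88*((13/10)*7 - 51) = -88*(91/10 - 51) = -88*(-419/10) = 18436/5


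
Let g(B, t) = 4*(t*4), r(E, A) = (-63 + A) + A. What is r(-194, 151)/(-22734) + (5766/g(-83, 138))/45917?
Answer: -2008322305/192073382352 ≈ -0.010456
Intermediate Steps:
r(E, A) = -63 + 2*A
g(B, t) = 16*t (g(B, t) = 4*(4*t) = 16*t)
r(-194, 151)/(-22734) + (5766/g(-83, 138))/45917 = (-63 + 2*151)/(-22734) + (5766/((16*138)))/45917 = (-63 + 302)*(-1/22734) + (5766/2208)*(1/45917) = 239*(-1/22734) + (5766*(1/2208))*(1/45917) = -239/22734 + (961/368)*(1/45917) = -239/22734 + 961/16897456 = -2008322305/192073382352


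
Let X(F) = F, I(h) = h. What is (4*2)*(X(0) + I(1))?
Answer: 8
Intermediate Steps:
(4*2)*(X(0) + I(1)) = (4*2)*(0 + 1) = 8*1 = 8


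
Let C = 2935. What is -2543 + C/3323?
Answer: -8447454/3323 ≈ -2542.1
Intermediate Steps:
-2543 + C/3323 = -2543 + 2935/3323 = -8447454/3323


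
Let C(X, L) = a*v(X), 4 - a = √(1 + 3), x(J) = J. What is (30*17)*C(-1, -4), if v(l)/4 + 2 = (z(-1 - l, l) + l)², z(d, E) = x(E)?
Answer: 8160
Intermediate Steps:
z(d, E) = E
a = 2 (a = 4 - √(1 + 3) = 4 - √4 = 4 - 1*2 = 4 - 2 = 2)
v(l) = -8 + 16*l² (v(l) = -8 + 4*(l + l)² = -8 + 4*(2*l)² = -8 + 4*(4*l²) = -8 + 16*l²)
C(X, L) = -16 + 32*X² (C(X, L) = 2*(-8 + 16*X²) = -16 + 32*X²)
(30*17)*C(-1, -4) = (30*17)*(-16 + 32*(-1)²) = 510*(-16 + 32*1) = 510*(-16 + 32) = 510*16 = 8160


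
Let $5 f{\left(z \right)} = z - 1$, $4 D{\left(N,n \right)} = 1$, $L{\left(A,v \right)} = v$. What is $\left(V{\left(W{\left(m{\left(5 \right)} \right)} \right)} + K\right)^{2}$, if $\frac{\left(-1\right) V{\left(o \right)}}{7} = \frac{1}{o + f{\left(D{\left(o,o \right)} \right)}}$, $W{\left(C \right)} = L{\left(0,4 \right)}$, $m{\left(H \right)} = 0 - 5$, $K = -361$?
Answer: $\frac{15928081}{121} \approx 1.3164 \cdot 10^{5}$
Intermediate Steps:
$D{\left(N,n \right)} = \frac{1}{4}$ ($D{\left(N,n \right)} = \frac{1}{4} \cdot 1 = \frac{1}{4}$)
$f{\left(z \right)} = - \frac{1}{5} + \frac{z}{5}$ ($f{\left(z \right)} = \frac{z - 1}{5} = \frac{-1 + z}{5} = - \frac{1}{5} + \frac{z}{5}$)
$m{\left(H \right)} = -5$
$W{\left(C \right)} = 4$
$V{\left(o \right)} = - \frac{7}{- \frac{3}{20} + o}$ ($V{\left(o \right)} = - \frac{7}{o + \left(- \frac{1}{5} + \frac{1}{5} \cdot \frac{1}{4}\right)} = - \frac{7}{o + \left(- \frac{1}{5} + \frac{1}{20}\right)} = - \frac{7}{o - \frac{3}{20}} = - \frac{7}{- \frac{3}{20} + o}$)
$\left(V{\left(W{\left(m{\left(5 \right)} \right)} \right)} + K\right)^{2} = \left(- \frac{140}{-3 + 20 \cdot 4} - 361\right)^{2} = \left(- \frac{140}{-3 + 80} - 361\right)^{2} = \left(- \frac{140}{77} - 361\right)^{2} = \left(\left(-140\right) \frac{1}{77} - 361\right)^{2} = \left(- \frac{20}{11} - 361\right)^{2} = \left(- \frac{3991}{11}\right)^{2} = \frac{15928081}{121}$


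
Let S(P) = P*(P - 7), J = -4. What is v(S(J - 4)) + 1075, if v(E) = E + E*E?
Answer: 15595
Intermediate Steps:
S(P) = P*(-7 + P)
v(E) = E + E**2
v(S(J - 4)) + 1075 = ((-4 - 4)*(-7 + (-4 - 4)))*(1 + (-4 - 4)*(-7 + (-4 - 4))) + 1075 = (-8*(-7 - 8))*(1 - 8*(-7 - 8)) + 1075 = (-8*(-15))*(1 - 8*(-15)) + 1075 = 120*(1 + 120) + 1075 = 120*121 + 1075 = 14520 + 1075 = 15595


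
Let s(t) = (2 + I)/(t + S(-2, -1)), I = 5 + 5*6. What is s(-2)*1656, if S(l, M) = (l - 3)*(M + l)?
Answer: 61272/13 ≈ 4713.2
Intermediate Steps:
I = 35 (I = 5 + 30 = 35)
S(l, M) = (-3 + l)*(M + l)
s(t) = 37/(15 + t) (s(t) = (2 + 35)/(t + ((-2)**2 - 3*(-1) - 3*(-2) - 1*(-2))) = 37/(t + (4 + 3 + 6 + 2)) = 37/(t + 15) = 37/(15 + t))
s(-2)*1656 = (37/(15 - 2))*1656 = (37/13)*1656 = 61272/13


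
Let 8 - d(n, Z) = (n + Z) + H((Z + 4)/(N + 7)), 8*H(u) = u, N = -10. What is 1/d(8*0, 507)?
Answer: -24/11465 ≈ -0.0020933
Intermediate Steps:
H(u) = u/8
d(n, Z) = 49/6 - n - 23*Z/24 (d(n, Z) = 8 - ((n + Z) + ((Z + 4)/(-10 + 7))/8) = 8 - ((Z + n) + ((4 + Z)/(-3))/8) = 8 - ((Z + n) + ((4 + Z)*(-⅓))/8) = 8 - ((Z + n) + (-4/3 - Z/3)/8) = 8 - ((Z + n) + (-⅙ - Z/24)) = 8 - (-⅙ + n + 23*Z/24) = 8 + (⅙ - n - 23*Z/24) = 49/6 - n - 23*Z/24)
1/d(8*0, 507) = 1/(49/6 - 8*0 - 23/24*507) = 1/(49/6 - 1*0 - 3887/8) = 1/(49/6 + 0 - 3887/8) = 1/(-11465/24) = -24/11465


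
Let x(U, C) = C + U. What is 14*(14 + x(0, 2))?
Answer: 224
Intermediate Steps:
14*(14 + x(0, 2)) = 14*(14 + (2 + 0)) = 14*(14 + 2) = 14*16 = 224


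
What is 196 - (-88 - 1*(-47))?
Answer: 237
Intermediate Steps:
196 - (-88 - 1*(-47)) = 196 - (-88 + 47) = 196 - 1*(-41) = 196 + 41 = 237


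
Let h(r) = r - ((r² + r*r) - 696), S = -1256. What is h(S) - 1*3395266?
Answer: -6550898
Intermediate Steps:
h(r) = 696 + r - 2*r² (h(r) = r - ((r² + r²) - 696) = r - (2*r² - 696) = r - (-696 + 2*r²) = r + (696 - 2*r²) = 696 + r - 2*r²)
h(S) - 1*3395266 = (696 - 1256 - 2*(-1256)²) - 1*3395266 = (696 - 1256 - 2*1577536) - 3395266 = (696 - 1256 - 3155072) - 3395266 = -3155632 - 3395266 = -6550898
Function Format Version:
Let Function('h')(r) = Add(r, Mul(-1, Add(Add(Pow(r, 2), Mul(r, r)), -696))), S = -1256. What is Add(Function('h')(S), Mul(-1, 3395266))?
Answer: -6550898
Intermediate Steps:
Function('h')(r) = Add(696, r, Mul(-2, Pow(r, 2))) (Function('h')(r) = Add(r, Mul(-1, Add(Add(Pow(r, 2), Pow(r, 2)), -696))) = Add(r, Mul(-1, Add(Mul(2, Pow(r, 2)), -696))) = Add(r, Mul(-1, Add(-696, Mul(2, Pow(r, 2))))) = Add(r, Add(696, Mul(-2, Pow(r, 2)))) = Add(696, r, Mul(-2, Pow(r, 2))))
Add(Function('h')(S), Mul(-1, 3395266)) = Add(Add(696, -1256, Mul(-2, Pow(-1256, 2))), Mul(-1, 3395266)) = Add(Add(696, -1256, Mul(-2, 1577536)), -3395266) = Add(Add(696, -1256, -3155072), -3395266) = Add(-3155632, -3395266) = -6550898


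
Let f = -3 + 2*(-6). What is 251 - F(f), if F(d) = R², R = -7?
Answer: 202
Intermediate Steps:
f = -15 (f = -3 - 12 = -15)
F(d) = 49 (F(d) = (-7)² = 49)
251 - F(f) = 251 - 1*49 = 251 - 49 = 202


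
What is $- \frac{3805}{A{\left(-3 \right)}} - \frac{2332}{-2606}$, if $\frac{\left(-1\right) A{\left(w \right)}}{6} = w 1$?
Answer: $- \frac{4936927}{23454} \approx -210.49$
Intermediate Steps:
$A{\left(w \right)} = - 6 w$ ($A{\left(w \right)} = - 6 w 1 = - 6 w$)
$- \frac{3805}{A{\left(-3 \right)}} - \frac{2332}{-2606} = - \frac{3805}{\left(-6\right) \left(-3\right)} - \frac{2332}{-2606} = - \frac{3805}{18} - - \frac{1166}{1303} = \left(-3805\right) \frac{1}{18} + \frac{1166}{1303} = - \frac{3805}{18} + \frac{1166}{1303} = - \frac{4936927}{23454}$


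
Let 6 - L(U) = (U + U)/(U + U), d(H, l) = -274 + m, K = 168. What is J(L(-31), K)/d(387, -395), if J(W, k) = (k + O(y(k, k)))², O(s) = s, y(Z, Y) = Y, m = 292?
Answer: 6272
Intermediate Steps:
d(H, l) = 18 (d(H, l) = -274 + 292 = 18)
L(U) = 5 (L(U) = 6 - (U + U)/(U + U) = 6 - 2*U/(2*U) = 6 - 2*U*1/(2*U) = 6 - 1*1 = 6 - 1 = 5)
J(W, k) = 4*k² (J(W, k) = (k + k)² = (2*k)² = 4*k²)
J(L(-31), K)/d(387, -395) = (4*168²)/18 = (4*28224)*(1/18) = 112896*(1/18) = 6272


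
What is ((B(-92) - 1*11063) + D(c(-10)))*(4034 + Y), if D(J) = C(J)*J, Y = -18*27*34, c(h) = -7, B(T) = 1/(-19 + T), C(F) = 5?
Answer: 15386168710/111 ≈ 1.3861e+8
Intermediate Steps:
Y = -16524 (Y = -486*34 = -16524)
D(J) = 5*J
((B(-92) - 1*11063) + D(c(-10)))*(4034 + Y) = ((1/(-19 - 92) - 1*11063) + 5*(-7))*(4034 - 16524) = ((1/(-111) - 11063) - 35)*(-12490) = ((-1/111 - 11063) - 35)*(-12490) = (-1227994/111 - 35)*(-12490) = -1231879/111*(-12490) = 15386168710/111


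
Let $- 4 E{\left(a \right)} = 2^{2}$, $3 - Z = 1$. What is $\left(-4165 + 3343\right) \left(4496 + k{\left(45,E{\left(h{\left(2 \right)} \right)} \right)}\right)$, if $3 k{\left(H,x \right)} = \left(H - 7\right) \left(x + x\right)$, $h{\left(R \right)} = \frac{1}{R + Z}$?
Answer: $-3674888$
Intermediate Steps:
$Z = 2$ ($Z = 3 - 1 = 2$)
$h{\left(R \right)} = \frac{1}{2 + R}$ ($h{\left(R \right)} = \frac{1}{R + 2} = \frac{1}{2 + R}$)
$E{\left(a \right)} = -1$ ($E{\left(a \right)} = - \frac{2^{2}}{4} = \left(- \frac{1}{4}\right) 4 = -1$)
$k{\left(H,x \right)} = \frac{2 x \left(-7 + H\right)}{3}$ ($k{\left(H,x \right)} = \frac{\left(H - 7\right) \left(x + x\right)}{3} = \frac{\left(-7 + H\right) 2 x}{3} = \frac{2 x \left(-7 + H\right)}{3}$)
$\left(-4165 + 3343\right) \left(4496 + k{\left(45,E{\left(h{\left(2 \right)} \right)} \right)}\right) = \left(-4165 + 3343\right) \left(4496 + \frac{2}{3} \left(-1\right) \left(-7 + 45\right)\right) = - 822 \left(4496 + \frac{2}{3} \left(-1\right) 38\right) = - 822 \left(4496 - \frac{76}{3}\right) = \left(-822\right) \frac{13412}{3} = -3674888$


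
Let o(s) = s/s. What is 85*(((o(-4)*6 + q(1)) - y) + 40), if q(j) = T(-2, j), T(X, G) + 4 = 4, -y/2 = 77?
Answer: 17000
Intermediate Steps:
y = -154 (y = -2*77 = -154)
T(X, G) = 0 (T(X, G) = -4 + 4 = 0)
q(j) = 0
o(s) = 1
85*(((o(-4)*6 + q(1)) - y) + 40) = 85*(((1*6 + 0) - 1*(-154)) + 40) = 85*(((6 + 0) + 154) + 40) = 85*((6 + 154) + 40) = 85*(160 + 40) = 85*200 = 17000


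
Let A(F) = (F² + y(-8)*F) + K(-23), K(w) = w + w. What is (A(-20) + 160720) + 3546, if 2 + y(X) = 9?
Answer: 164480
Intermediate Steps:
y(X) = 7 (y(X) = -2 + 9 = 7)
K(w) = 2*w
A(F) = -46 + F² + 7*F (A(F) = (F² + 7*F) + 2*(-23) = (F² + 7*F) - 46 = -46 + F² + 7*F)
(A(-20) + 160720) + 3546 = ((-46 + (-20)² + 7*(-20)) + 160720) + 3546 = ((-46 + 400 - 140) + 160720) + 3546 = (214 + 160720) + 3546 = 160934 + 3546 = 164480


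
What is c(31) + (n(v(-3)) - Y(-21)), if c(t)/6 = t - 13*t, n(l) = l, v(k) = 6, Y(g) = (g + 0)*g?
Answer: -2667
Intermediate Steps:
Y(g) = g² (Y(g) = g*g = g²)
c(t) = -72*t (c(t) = 6*(t - 13*t) = 6*(-12*t) = -72*t)
c(31) + (n(v(-3)) - Y(-21)) = -72*31 + (6 - 1*(-21)²) = -2232 + (6 - 1*441) = -2232 + (6 - 441) = -2232 - 435 = -2667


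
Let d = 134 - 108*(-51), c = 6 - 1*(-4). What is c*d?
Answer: 56420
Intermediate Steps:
c = 10 (c = 6 + 4 = 10)
d = 5642 (d = 134 + 5508 = 5642)
c*d = 10*5642 = 56420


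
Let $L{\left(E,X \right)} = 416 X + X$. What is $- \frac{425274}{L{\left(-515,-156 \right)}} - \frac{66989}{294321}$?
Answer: $\frac{2237209269}{354558698} \approx 6.3098$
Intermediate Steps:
$L{\left(E,X \right)} = 417 X$
$- \frac{425274}{L{\left(-515,-156 \right)}} - \frac{66989}{294321} = - \frac{425274}{417 \left(-156\right)} - \frac{66989}{294321} = - \frac{425274}{-65052} - \frac{66989}{294321} = \left(-425274\right) \left(- \frac{1}{65052}\right) - \frac{66989}{294321} = \frac{70879}{10842} - \frac{66989}{294321} = \frac{2237209269}{354558698}$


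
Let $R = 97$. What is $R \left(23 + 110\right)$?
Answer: $12901$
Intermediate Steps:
$R \left(23 + 110\right) = 97 \left(23 + 110\right) = 97 \cdot 133 = 12901$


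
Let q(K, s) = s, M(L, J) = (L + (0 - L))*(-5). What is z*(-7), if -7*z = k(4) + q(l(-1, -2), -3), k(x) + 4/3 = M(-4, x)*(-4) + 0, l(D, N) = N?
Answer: -13/3 ≈ -4.3333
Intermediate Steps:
M(L, J) = 0 (M(L, J) = (L - L)*(-5) = 0*(-5) = 0)
k(x) = -4/3 (k(x) = -4/3 + (0*(-4) + 0) = -4/3 + (0 + 0) = -4/3 + 0 = -4/3)
z = 13/21 (z = -(-4/3 - 3)/7 = -⅐*(-13/3) = 13/21 ≈ 0.61905)
z*(-7) = (13/21)*(-7) = -13/3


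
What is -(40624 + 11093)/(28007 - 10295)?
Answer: -17239/5904 ≈ -2.9199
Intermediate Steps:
-(40624 + 11093)/(28007 - 10295) = -51717/17712 = -1*17239/5904 = -17239/5904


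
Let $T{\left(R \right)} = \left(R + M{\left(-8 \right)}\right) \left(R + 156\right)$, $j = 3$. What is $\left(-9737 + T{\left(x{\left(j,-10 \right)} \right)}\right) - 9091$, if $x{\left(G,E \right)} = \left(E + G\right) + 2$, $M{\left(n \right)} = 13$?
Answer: $-17620$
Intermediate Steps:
$x{\left(G,E \right)} = 2 + E + G$
$T{\left(R \right)} = \left(13 + R\right) \left(156 + R\right)$ ($T{\left(R \right)} = \left(R + 13\right) \left(R + 156\right) = \left(13 + R\right) \left(156 + R\right)$)
$\left(-9737 + T{\left(x{\left(j,-10 \right)} \right)}\right) - 9091 = \left(-9737 + \left(2028 + \left(2 - 10 + 3\right)^{2} + 169 \left(2 - 10 + 3\right)\right)\right) - 9091 = \left(-9737 + \left(2028 + \left(-5\right)^{2} + 169 \left(-5\right)\right)\right) - 9091 = \left(-9737 + \left(2028 + 25 - 845\right)\right) - 9091 = \left(-9737 + 1208\right) - 9091 = -8529 - 9091 = -17620$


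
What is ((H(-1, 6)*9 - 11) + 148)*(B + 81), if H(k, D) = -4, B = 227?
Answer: 31108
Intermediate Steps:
((H(-1, 6)*9 - 11) + 148)*(B + 81) = ((-4*9 - 11) + 148)*(227 + 81) = ((-36 - 11) + 148)*308 = (-47 + 148)*308 = 101*308 = 31108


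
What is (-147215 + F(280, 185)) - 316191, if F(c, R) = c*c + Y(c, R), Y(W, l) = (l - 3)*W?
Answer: -334046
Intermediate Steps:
Y(W, l) = W*(-3 + l) (Y(W, l) = (-3 + l)*W = W*(-3 + l))
F(c, R) = c² + c*(-3 + R) (F(c, R) = c*c + c*(-3 + R) = c² + c*(-3 + R))
(-147215 + F(280, 185)) - 316191 = (-147215 + 280*(-3 + 185 + 280)) - 316191 = (-147215 + 280*462) - 316191 = (-147215 + 129360) - 316191 = -17855 - 316191 = -334046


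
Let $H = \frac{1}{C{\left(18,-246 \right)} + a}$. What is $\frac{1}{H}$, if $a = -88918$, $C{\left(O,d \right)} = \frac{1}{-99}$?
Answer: $- \frac{8802883}{99} \approx -88918.0$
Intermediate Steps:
$C{\left(O,d \right)} = - \frac{1}{99}$
$H = - \frac{99}{8802883}$ ($H = \frac{1}{- \frac{1}{99} - 88918} = \frac{1}{- \frac{8802883}{99}} = - \frac{99}{8802883} \approx -1.1246 \cdot 10^{-5}$)
$\frac{1}{H} = \frac{1}{- \frac{99}{8802883}} = - \frac{8802883}{99}$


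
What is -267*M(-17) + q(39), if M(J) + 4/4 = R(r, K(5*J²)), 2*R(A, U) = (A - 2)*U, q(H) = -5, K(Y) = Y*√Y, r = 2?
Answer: 262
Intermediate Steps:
K(Y) = Y^(3/2)
R(A, U) = U*(-2 + A)/2 (R(A, U) = ((A - 2)*U)/2 = ((-2 + A)*U)/2 = (U*(-2 + A))/2 = U*(-2 + A)/2)
M(J) = -1 (M(J) = -1 + (5*J²)^(3/2)*(-2 + 2)/2 = -1 + (½)*(5*√5*(J²)^(3/2))*0 = -1 + 0 = -1)
-267*M(-17) + q(39) = -267*(-1) - 5 = 267 - 5 = 262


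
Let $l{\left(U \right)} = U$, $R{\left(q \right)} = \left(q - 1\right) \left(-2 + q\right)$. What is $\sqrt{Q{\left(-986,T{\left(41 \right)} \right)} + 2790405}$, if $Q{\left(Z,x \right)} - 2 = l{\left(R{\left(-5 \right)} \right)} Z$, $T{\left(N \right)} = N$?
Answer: $\sqrt{2748995} \approx 1658.0$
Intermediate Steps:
$R{\left(q \right)} = \left(-1 + q\right) \left(-2 + q\right)$
$Q{\left(Z,x \right)} = 2 + 42 Z$ ($Q{\left(Z,x \right)} = 2 + \left(2 + \left(-5\right)^{2} - -15\right) Z = 2 + \left(2 + 25 + 15\right) Z = 2 + 42 Z$)
$\sqrt{Q{\left(-986,T{\left(41 \right)} \right)} + 2790405} = \sqrt{\left(2 + 42 \left(-986\right)\right) + 2790405} = \sqrt{\left(2 - 41412\right) + 2790405} = \sqrt{-41410 + 2790405} = \sqrt{2748995}$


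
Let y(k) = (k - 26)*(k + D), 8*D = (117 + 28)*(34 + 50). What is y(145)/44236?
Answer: 396865/88472 ≈ 4.4858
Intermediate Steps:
D = 3045/2 (D = ((117 + 28)*(34 + 50))/8 = (145*84)/8 = (⅛)*12180 = 3045/2 ≈ 1522.5)
y(k) = (-26 + k)*(3045/2 + k) (y(k) = (k - 26)*(k + 3045/2) = (-26 + k)*(3045/2 + k))
y(145)/44236 = (-39585 + 145² + (2993/2)*145)/44236 = (-39585 + 21025 + 433985/2)*(1/44236) = (396865/2)*(1/44236) = 396865/88472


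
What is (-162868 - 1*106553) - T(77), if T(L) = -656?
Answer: -268765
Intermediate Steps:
(-162868 - 1*106553) - T(77) = (-162868 - 1*106553) - 1*(-656) = (-162868 - 106553) + 656 = -269421 + 656 = -268765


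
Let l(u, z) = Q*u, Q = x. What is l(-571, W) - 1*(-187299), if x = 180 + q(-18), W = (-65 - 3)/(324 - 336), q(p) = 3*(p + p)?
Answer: 146187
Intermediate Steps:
q(p) = 6*p (q(p) = 3*(2*p) = 6*p)
W = 17/3 (W = -68/(-12) = -68*(-1/12) = 17/3 ≈ 5.6667)
x = 72 (x = 180 + 6*(-18) = 180 - 108 = 72)
Q = 72
l(u, z) = 72*u
l(-571, W) - 1*(-187299) = 72*(-571) - 1*(-187299) = -41112 + 187299 = 146187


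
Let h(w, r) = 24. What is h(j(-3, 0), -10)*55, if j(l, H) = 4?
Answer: 1320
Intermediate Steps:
h(j(-3, 0), -10)*55 = 24*55 = 1320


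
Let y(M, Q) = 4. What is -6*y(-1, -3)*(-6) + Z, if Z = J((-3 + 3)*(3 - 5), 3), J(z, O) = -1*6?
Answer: 138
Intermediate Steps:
J(z, O) = -6
Z = -6
-6*y(-1, -3)*(-6) + Z = -6*4*(-6) - 6 = -24*(-6) - 6 = 144 - 6 = 138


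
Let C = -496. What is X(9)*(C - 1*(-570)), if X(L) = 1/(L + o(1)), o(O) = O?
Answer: 37/5 ≈ 7.4000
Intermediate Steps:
X(L) = 1/(1 + L) (X(L) = 1/(L + 1) = 1/(1 + L))
X(9)*(C - 1*(-570)) = (-496 - 1*(-570))/(1 + 9) = (-496 + 570)/10 = (⅒)*74 = 37/5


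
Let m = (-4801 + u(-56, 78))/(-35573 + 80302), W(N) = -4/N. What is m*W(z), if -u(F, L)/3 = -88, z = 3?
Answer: 18148/134187 ≈ 0.13524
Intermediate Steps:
u(F, L) = 264 (u(F, L) = -3*(-88) = 264)
m = -4537/44729 (m = (-4801 + 264)/(-35573 + 80302) = -4537/44729 ≈ -0.10143)
m*W(z) = -(-18148)/(44729*3) = -4537/44729*(-4/3) = 18148/134187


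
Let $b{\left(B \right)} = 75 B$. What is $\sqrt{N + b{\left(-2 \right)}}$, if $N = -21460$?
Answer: $i \sqrt{21610} \approx 147.0 i$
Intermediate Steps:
$\sqrt{N + b{\left(-2 \right)}} = \sqrt{-21460 + 75 \left(-2\right)} = \sqrt{-21460 - 150} = \sqrt{-21610} = i \sqrt{21610}$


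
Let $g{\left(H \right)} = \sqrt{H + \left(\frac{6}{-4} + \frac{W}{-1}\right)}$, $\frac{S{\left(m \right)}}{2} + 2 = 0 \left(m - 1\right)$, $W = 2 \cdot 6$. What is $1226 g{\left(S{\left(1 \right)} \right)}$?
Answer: $613 i \sqrt{70} \approx 5128.7 i$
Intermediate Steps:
$W = 12$
$S{\left(m \right)} = -4$ ($S{\left(m \right)} = -4 + 2 \cdot 0 \left(m - 1\right) = -4 + 2 \cdot 0 \left(-1 + m\right) = -4 + 2 \cdot 0 = -4 + 0 = -4$)
$g{\left(H \right)} = \sqrt{- \frac{27}{2} + H}$ ($g{\left(H \right)} = \sqrt{H + \left(\frac{6}{-4} + \frac{12}{-1}\right)} = \sqrt{H + \left(6 \left(- \frac{1}{4}\right) + 12 \left(-1\right)\right)} = \sqrt{H - \frac{27}{2}} = \sqrt{- \frac{27}{2} + H}$)
$1226 g{\left(S{\left(1 \right)} \right)} = 1226 \frac{\sqrt{-54 + 4 \left(-4\right)}}{2} = 1226 \frac{\sqrt{-54 - 16}}{2} = 1226 \frac{\sqrt{-70}}{2} = 1226 \frac{i \sqrt{70}}{2} = 613 i \sqrt{70}$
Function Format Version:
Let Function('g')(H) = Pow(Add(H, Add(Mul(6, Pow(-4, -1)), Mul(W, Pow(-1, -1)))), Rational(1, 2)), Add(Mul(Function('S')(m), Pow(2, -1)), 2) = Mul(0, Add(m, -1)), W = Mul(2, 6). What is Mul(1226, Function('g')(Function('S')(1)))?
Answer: Mul(613, I, Pow(70, Rational(1, 2))) ≈ Mul(5128.7, I)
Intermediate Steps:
W = 12
Function('S')(m) = -4 (Function('S')(m) = Add(-4, Mul(2, Mul(0, Add(m, -1)))) = Add(-4, Mul(2, Mul(0, Add(-1, m)))) = Add(-4, Mul(2, 0)) = Add(-4, 0) = -4)
Function('g')(H) = Pow(Add(Rational(-27, 2), H), Rational(1, 2)) (Function('g')(H) = Pow(Add(H, Add(Mul(6, Pow(-4, -1)), Mul(12, Pow(-1, -1)))), Rational(1, 2)) = Pow(Add(H, Add(Mul(6, Rational(-1, 4)), Mul(12, -1))), Rational(1, 2)) = Pow(Add(H, Add(Rational(-3, 2), -12)), Rational(1, 2)) = Pow(Add(H, Rational(-27, 2)), Rational(1, 2)) = Pow(Add(Rational(-27, 2), H), Rational(1, 2)))
Mul(1226, Function('g')(Function('S')(1))) = Mul(1226, Mul(Rational(1, 2), Pow(Add(-54, Mul(4, -4)), Rational(1, 2)))) = Mul(1226, Mul(Rational(1, 2), Pow(Add(-54, -16), Rational(1, 2)))) = Mul(1226, Mul(Rational(1, 2), Pow(-70, Rational(1, 2)))) = Mul(1226, Mul(Rational(1, 2), Mul(I, Pow(70, Rational(1, 2))))) = Mul(1226, Mul(Rational(1, 2), I, Pow(70, Rational(1, 2)))) = Mul(613, I, Pow(70, Rational(1, 2)))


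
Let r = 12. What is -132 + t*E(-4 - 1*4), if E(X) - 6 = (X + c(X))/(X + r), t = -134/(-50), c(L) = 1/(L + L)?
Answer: -38823/320 ≈ -121.32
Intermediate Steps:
c(L) = 1/(2*L)
t = 67/25 (t = -134*(-1/50) = 67/25 ≈ 2.6800)
E(X) = 6 + (X + 1/(2*X))/(12 + X) (E(X) = 6 + (X + 1/(2*X))/(X + 12) = 6 + (X + 1/(2*X))/(12 + X))
-132 + t*E(-4 - 1*4) = -132 + 67*((1/2 + (-4 - 1*4)*(72 + 7*(-4 - 1*4)))/((-4 - 1*4)*(12 + (-4 - 1*4))))/25 = -132 + 67*((1/2 + (-4 - 4)*(72 + 7*(-4 - 4)))/((-4 - 4)*(12 + (-4 - 4))))/25 = -132 + 67*((1/2 - 8*(72 + 7*(-8)))/((-8)*(12 - 8)))/25 = -132 + 67*(-1/8*(1/2 - 8*(72 - 56))/4)/25 = -132 + 67*(-1/8*1/4*(1/2 - 8*16))/25 = -132 + 67*(-1/8*1/4*(1/2 - 128))/25 = -132 + 67*(-1/8*1/4*(-255/2))/25 = -132 + (67/25)*(255/64) = -132 + 3417/320 = -38823/320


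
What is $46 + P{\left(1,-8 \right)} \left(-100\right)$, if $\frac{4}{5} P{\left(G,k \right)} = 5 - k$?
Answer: $-1579$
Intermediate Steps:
$P{\left(G,k \right)} = \frac{25}{4} - \frac{5 k}{4}$ ($P{\left(G,k \right)} = \frac{5 \left(5 - k\right)}{4} = \frac{25}{4} - \frac{5 k}{4}$)
$46 + P{\left(1,-8 \right)} \left(-100\right) = 46 + \left(\frac{25}{4} - -10\right) \left(-100\right) = 46 + \left(\frac{25}{4} + 10\right) \left(-100\right) = 46 + \frac{65}{4} \left(-100\right) = 46 - 1625 = -1579$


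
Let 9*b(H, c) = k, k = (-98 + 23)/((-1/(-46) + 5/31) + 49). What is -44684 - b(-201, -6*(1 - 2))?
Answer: -1880340274/42081 ≈ -44684.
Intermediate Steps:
k = -21390/14027 (k = -75/((-1*(-1/46) + 5*(1/31)) + 49) = -75/((1/46 + 5/31) + 49) = -75/(261/1426 + 49) = -75/70135/1426 = -75*1426/70135 = -21390/14027 ≈ -1.5249)
b(H, c) = -7130/42081 (b(H, c) = (⅑)*(-21390/14027) = -7130/42081)
-44684 - b(-201, -6*(1 - 2)) = -44684 - 1*(-7130/42081) = -44684 + 7130/42081 = -1880340274/42081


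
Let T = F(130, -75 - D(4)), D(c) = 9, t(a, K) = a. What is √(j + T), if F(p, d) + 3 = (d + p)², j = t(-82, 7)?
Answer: √2031 ≈ 45.067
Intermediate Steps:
j = -82
F(p, d) = -3 + (d + p)²
T = 2113 (T = -3 + ((-75 - 1*9) + 130)² = -3 + ((-75 - 9) + 130)² = -3 + (-84 + 130)² = -3 + 46² = -3 + 2116 = 2113)
√(j + T) = √(-82 + 2113) = √2031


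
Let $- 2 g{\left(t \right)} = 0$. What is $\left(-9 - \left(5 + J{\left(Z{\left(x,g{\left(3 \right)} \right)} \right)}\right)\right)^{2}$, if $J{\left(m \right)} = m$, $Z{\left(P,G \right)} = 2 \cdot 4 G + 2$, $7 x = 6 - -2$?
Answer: $256$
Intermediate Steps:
$g{\left(t \right)} = 0$ ($g{\left(t \right)} = \left(- \frac{1}{2}\right) 0 = 0$)
$x = \frac{8}{7}$ ($x = \frac{6 - -2}{7} = \frac{6 + 2}{7} = \frac{1}{7} \cdot 8 = \frac{8}{7} \approx 1.1429$)
$Z{\left(P,G \right)} = 2 + 8 G$ ($Z{\left(P,G \right)} = 8 G + 2 = 2 + 8 G$)
$\left(-9 - \left(5 + J{\left(Z{\left(x,g{\left(3 \right)} \right)} \right)}\right)\right)^{2} = \left(-9 - \left(7 + 0\right)\right)^{2} = \left(-9 - 7\right)^{2} = \left(-16\right)^{2} = 256$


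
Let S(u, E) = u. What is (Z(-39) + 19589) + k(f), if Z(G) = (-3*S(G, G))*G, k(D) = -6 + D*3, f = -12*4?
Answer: 14876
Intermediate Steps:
f = -48
k(D) = -6 + 3*D
Z(G) = -3*G**2 (Z(G) = (-3*G)*G = -3*G**2)
(Z(-39) + 19589) + k(f) = (-3*(-39)**2 + 19589) + (-6 + 3*(-48)) = (-3*1521 + 19589) + (-6 - 144) = (-4563 + 19589) - 150 = 15026 - 150 = 14876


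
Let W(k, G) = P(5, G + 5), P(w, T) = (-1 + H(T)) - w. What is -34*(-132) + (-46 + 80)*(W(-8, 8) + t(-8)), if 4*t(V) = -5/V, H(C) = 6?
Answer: 71893/16 ≈ 4493.3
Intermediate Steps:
P(w, T) = 5 - w (P(w, T) = (-1 + 6) - w = 5 - w)
t(V) = -5/(4*V) (t(V) = (-5/V)/4 = -5/(4*V))
W(k, G) = 0 (W(k, G) = 5 - 1*5 = 5 - 5 = 0)
-34*(-132) + (-46 + 80)*(W(-8, 8) + t(-8)) = -34*(-132) + (-46 + 80)*(0 - 5/4/(-8)) = 4488 + 34*(0 - 5/4*(-⅛)) = 4488 + 34*(0 + 5/32) = 4488 + 34*(5/32) = 4488 + 85/16 = 71893/16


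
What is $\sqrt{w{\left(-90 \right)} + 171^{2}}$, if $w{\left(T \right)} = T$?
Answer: $3 \sqrt{3239} \approx 170.74$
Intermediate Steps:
$\sqrt{w{\left(-90 \right)} + 171^{2}} = \sqrt{-90 + 171^{2}} = \sqrt{-90 + 29241} = \sqrt{29151} = 3 \sqrt{3239}$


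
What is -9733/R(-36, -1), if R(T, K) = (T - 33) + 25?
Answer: 9733/44 ≈ 221.20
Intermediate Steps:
R(T, K) = -8 + T (R(T, K) = (-33 + T) + 25 = -8 + T)
-9733/R(-36, -1) = -9733/(-8 - 36) = -9733/(-44) = -9733*(-1/44) = 9733/44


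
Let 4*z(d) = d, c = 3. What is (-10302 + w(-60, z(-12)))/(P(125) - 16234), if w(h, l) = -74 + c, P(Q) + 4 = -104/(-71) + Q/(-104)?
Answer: 76594232/119899451 ≈ 0.63882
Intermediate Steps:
z(d) = d/4
P(Q) = -180/71 - Q/104 (P(Q) = -4 + (-104/(-71) + Q/(-104)) = -4 + (-104*(-1/71) + Q*(-1/104)) = -4 + (104/71 - Q/104) = -180/71 - Q/104)
w(h, l) = -71 (w(h, l) = -74 + 3 = -71)
(-10302 + w(-60, z(-12)))/(P(125) - 16234) = (-10302 - 71)/((-180/71 - 1/104*125) - 16234) = -10373/((-180/71 - 125/104) - 16234) = -10373/(-27595/7384 - 16234) = -10373/(-119899451/7384) = -10373*(-7384/119899451) = 76594232/119899451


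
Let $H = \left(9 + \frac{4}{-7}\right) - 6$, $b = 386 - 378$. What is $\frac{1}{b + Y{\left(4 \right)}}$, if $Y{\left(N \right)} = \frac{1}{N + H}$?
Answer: $\frac{45}{367} \approx 0.12262$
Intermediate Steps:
$b = 8$ ($b = 386 - 378 = 8$)
$H = \frac{17}{7}$ ($H = \left(9 + 4 \left(- \frac{1}{7}\right)\right) - 6 = \left(9 - \frac{4}{7}\right) - 6 = \frac{59}{7} - 6 = \frac{17}{7} \approx 2.4286$)
$Y{\left(N \right)} = \frac{1}{\frac{17}{7} + N}$ ($Y{\left(N \right)} = \frac{1}{N + \frac{17}{7}} = \frac{1}{\frac{17}{7} + N}$)
$\frac{1}{b + Y{\left(4 \right)}} = \frac{1}{8 + \frac{7}{17 + 7 \cdot 4}} = \frac{1}{8 + \frac{7}{17 + 28}} = \frac{1}{8 + \frac{7}{45}} = \frac{1}{\frac{367}{45}} = \frac{45}{367}$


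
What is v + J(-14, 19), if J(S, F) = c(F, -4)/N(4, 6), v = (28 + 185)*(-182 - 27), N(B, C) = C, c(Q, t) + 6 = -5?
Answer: -267113/6 ≈ -44519.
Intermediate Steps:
c(Q, t) = -11 (c(Q, t) = -6 - 5 = -11)
v = -44517 (v = 213*(-209) = -44517)
J(S, F) = -11/6
v + J(-14, 19) = -44517 - 11/6 = -267113/6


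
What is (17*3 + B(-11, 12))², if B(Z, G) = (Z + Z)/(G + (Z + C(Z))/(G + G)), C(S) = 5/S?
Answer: 619462321/257049 ≈ 2409.9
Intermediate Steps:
B(Z, G) = 2*Z/(G + (Z + 5/Z)/(2*G)) (B(Z, G) = (Z + Z)/(G + (Z + 5/Z)/(G + G)) = (2*Z)/(G + (Z + 5/Z)/((2*G))) = (2*Z)/(G + (Z + 5/Z)*(1/(2*G))) = (2*Z)/(G + (Z + 5/Z)/(2*G)) = 2*Z/(G + (Z + 5/Z)/(2*G)))
(17*3 + B(-11, 12))² = (17*3 + 4*12*(-11)²/(5 - 11*(-11 + 2*12²)))² = (51 + 4*12*121/(5 - 11*(-11 + 2*144)))² = (51 + 4*12*121/(5 - 11*(-11 + 288)))² = (51 + 4*12*121/(5 - 11*277))² = (51 + 4*12*121/(5 - 3047))² = (51 + 4*12*121/(-3042))² = (51 + 4*12*121*(-1/3042))² = (51 - 968/507)² = (24889/507)² = 619462321/257049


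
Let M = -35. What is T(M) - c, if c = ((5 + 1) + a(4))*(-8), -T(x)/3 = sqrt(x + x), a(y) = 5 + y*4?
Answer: 216 - 3*I*sqrt(70) ≈ 216.0 - 25.1*I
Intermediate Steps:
a(y) = 5 + 4*y
T(x) = -3*sqrt(2)*sqrt(x) (T(x) = -3*sqrt(x + x) = -3*sqrt(2)*sqrt(x))
c = -216 (c = ((5 + 1) + (5 + 4*4))*(-8) = (6 + (5 + 16))*(-8) = (6 + 21)*(-8) = 27*(-8) = -216)
T(M) - c = -3*sqrt(2)*sqrt(-35) - 1*(-216) = -3*sqrt(2)*I*sqrt(35) + 216 = -3*I*sqrt(70) + 216 = 216 - 3*I*sqrt(70)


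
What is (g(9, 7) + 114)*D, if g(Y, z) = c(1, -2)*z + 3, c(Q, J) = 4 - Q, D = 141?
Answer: 19458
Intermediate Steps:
g(Y, z) = 3 + 3*z (g(Y, z) = (4 - 1*1)*z + 3 = (4 - 1)*z + 3 = 3*z + 3 = 3 + 3*z)
(g(9, 7) + 114)*D = ((3 + 3*7) + 114)*141 = ((3 + 21) + 114)*141 = (24 + 114)*141 = 138*141 = 19458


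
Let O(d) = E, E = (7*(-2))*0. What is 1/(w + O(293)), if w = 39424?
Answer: 1/39424 ≈ 2.5365e-5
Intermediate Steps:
E = 0 (E = -14*0 = 0)
O(d) = 0
1/(w + O(293)) = 1/(39424 + 0) = 1/39424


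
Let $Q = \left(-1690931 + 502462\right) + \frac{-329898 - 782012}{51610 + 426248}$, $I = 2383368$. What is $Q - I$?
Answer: $- \frac{853415998528}{238929} \approx -3.5718 \cdot 10^{6}$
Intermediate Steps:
$Q = - \frac{283960265656}{238929}$ ($Q = -1188469 - \frac{1111910}{477858} = -1188469 - \frac{555955}{238929} = - \frac{283960265656}{238929} \approx -1.1885 \cdot 10^{6}$)
$Q - I = - \frac{283960265656}{238929} - 2383368 = - \frac{853415998528}{238929}$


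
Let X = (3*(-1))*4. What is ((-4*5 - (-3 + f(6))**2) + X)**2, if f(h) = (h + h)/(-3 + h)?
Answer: 1089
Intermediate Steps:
X = -12 (X = -3*4 = -12)
f(h) = 2*h/(-3 + h) (f(h) = (2*h)/(-3 + h) = 2*h/(-3 + h))
((-4*5 - (-3 + f(6))**2) + X)**2 = ((-4*5 - (-3 + 2*6/(-3 + 6))**2) - 12)**2 = ((-20 - (-3 + 2*6/3)**2) - 12)**2 = ((-20 - (-3 + 2*6*(1/3))**2) - 12)**2 = ((-20 - (-3 + 4)**2) - 12)**2 = ((-20 - 1*1**2) - 12)**2 = ((-20 - 1*1) - 12)**2 = ((-20 - 1) - 12)**2 = (-21 - 12)**2 = (-33)**2 = 1089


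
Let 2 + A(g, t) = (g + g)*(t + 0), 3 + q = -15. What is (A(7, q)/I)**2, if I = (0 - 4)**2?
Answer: 16129/64 ≈ 252.02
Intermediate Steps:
q = -18 (q = -3 - 15 = -18)
I = 16 (I = (-4)**2 = 16)
A(g, t) = -2 + 2*g*t (A(g, t) = -2 + (g + g)*(t + 0) = -2 + (2*g)*t = -2 + 2*g*t)
(A(7, q)/I)**2 = ((-2 + 2*7*(-18))/16)**2 = ((-2 - 252)*(1/16))**2 = (-254*1/16)**2 = (-127/8)**2 = 16129/64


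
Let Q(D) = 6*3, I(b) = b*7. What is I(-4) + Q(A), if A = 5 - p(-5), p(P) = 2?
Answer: -10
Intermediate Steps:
I(b) = 7*b
A = 3 (A = 5 - 1*2 = 5 - 2 = 3)
Q(D) = 18
I(-4) + Q(A) = 7*(-4) + 18 = -28 + 18 = -10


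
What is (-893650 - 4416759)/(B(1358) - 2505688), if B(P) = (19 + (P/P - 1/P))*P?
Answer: 5310409/2478529 ≈ 2.1426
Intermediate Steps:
B(P) = P*(20 - 1/P) (B(P) = (19 + (1 - 1/P))*P = (20 - 1/P)*P = P*(20 - 1/P))
(-893650 - 4416759)/(B(1358) - 2505688) = (-893650 - 4416759)/((-1 + 20*1358) - 2505688) = -5310409/((-1 + 27160) - 2505688) = -5310409/(27159 - 2505688) = -5310409/(-2478529) = -5310409*(-1/2478529) = 5310409/2478529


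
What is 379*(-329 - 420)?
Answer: -283871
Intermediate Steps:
379*(-329 - 420) = 379*(-749) = -283871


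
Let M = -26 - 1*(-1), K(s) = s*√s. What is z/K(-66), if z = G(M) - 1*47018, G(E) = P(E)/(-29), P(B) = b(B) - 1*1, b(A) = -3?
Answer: -75751*I*√66/7018 ≈ -87.689*I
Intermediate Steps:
K(s) = s^(3/2)
M = -25 (M = -26 + 1 = -25)
P(B) = -4 (P(B) = -3 - 1*1 = -3 - 1 = -4)
G(E) = 4/29 (G(E) = -4/(-29) = -4*(-1/29) = 4/29)
z = -1363518/29 (z = 4/29 - 1*47018 = 4/29 - 47018 = -1363518/29 ≈ -47018.)
z/K(-66) = -1363518*I*√66/4356/29 = -75751*I*√66/7018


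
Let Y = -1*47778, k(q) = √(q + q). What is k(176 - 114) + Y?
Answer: -47778 + 2*√31 ≈ -47767.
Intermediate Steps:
k(q) = √2*√q (k(q) = √(2*q) = √2*√q)
Y = -47778
k(176 - 114) + Y = √2*√(176 - 114) - 47778 = √2*√62 - 47778 = 2*√31 - 47778 = -47778 + 2*√31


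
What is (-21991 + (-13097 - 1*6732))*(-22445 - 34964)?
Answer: 2400844380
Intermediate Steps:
(-21991 + (-13097 - 1*6732))*(-22445 - 34964) = (-21991 + (-13097 - 6732))*(-57409) = (-21991 - 19829)*(-57409) = -41820*(-57409) = 2400844380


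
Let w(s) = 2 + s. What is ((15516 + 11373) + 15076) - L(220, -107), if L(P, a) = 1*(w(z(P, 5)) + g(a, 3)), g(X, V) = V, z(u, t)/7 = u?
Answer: 40420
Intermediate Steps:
z(u, t) = 7*u
L(P, a) = 5 + 7*P (L(P, a) = 1*((2 + 7*P) + 3) = 1*(5 + 7*P) = 5 + 7*P)
((15516 + 11373) + 15076) - L(220, -107) = ((15516 + 11373) + 15076) - (5 + 7*220) = (26889 + 15076) - (5 + 1540) = 41965 - 1*1545 = 41965 - 1545 = 40420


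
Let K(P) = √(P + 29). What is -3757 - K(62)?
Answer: -3757 - √91 ≈ -3766.5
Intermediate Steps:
K(P) = √(29 + P)
-3757 - K(62) = -3757 - √(29 + 62) = -3757 - √91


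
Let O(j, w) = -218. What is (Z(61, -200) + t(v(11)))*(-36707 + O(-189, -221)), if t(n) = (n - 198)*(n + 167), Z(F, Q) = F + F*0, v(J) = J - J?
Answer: 1218709625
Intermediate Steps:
v(J) = 0
Z(F, Q) = F (Z(F, Q) = F + 0 = F)
t(n) = (-198 + n)*(167 + n)
(Z(61, -200) + t(v(11)))*(-36707 + O(-189, -221)) = (61 + (-33066 + 0² - 31*0))*(-36707 - 218) = (61 + (-33066 + 0 + 0))*(-36925) = (61 - 33066)*(-36925) = -33005*(-36925) = 1218709625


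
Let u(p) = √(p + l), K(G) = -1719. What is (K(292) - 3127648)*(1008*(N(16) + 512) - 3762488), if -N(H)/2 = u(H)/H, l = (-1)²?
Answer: 10159151993864 + 394300242*√17 ≈ 1.0161e+13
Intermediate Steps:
l = 1
u(p) = √(1 + p) (u(p) = √(p + 1) = √(1 + p))
N(H) = -2*√(1 + H)/H
(K(292) - 3127648)*(1008*(N(16) + 512) - 3762488) = (-1719 - 3127648)*(1008*(-2*√(1 + 16)/16 + 512) - 3762488) = -3129367*(1008*(-2*1/16*√17 + 512) - 3762488) = -3129367*(1008*(-√17/8 + 512) - 3762488) = -3129367*(1008*(512 - √17/8) - 3762488) = -3129367*((516096 - 126*√17) - 3762488) = -3129367*(-3246392 - 126*√17) = 10159151993864 + 394300242*√17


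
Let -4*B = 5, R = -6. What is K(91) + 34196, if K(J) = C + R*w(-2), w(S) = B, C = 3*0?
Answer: 68407/2 ≈ 34204.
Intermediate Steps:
C = 0
B = -5/4 (B = -¼*5 = -5/4 ≈ -1.2500)
w(S) = -5/4
K(J) = 15/2 (K(J) = 0 - 6*(-5/4) = 0 + 15/2 = 15/2)
K(91) + 34196 = 15/2 + 34196 = 68407/2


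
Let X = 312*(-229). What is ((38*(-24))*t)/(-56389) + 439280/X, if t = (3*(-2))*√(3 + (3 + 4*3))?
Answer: -54910/8931 - 16416*√2/56389 ≈ -6.5600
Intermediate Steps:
X = -71448
t = -18*√2 (t = -6*√(3 + (3 + 12)) = -6*√(3 + 15) = -18*√2 ≈ -25.456)
((38*(-24))*t)/(-56389) + 439280/X = ((38*(-24))*(-18*√2))/(-56389) + 439280/(-71448) = -(-16416)*√2*(-1/56389) + 439280*(-1/71448) = (16416*√2)*(-1/56389) - 54910/8931 = -16416*√2/56389 - 54910/8931 = -54910/8931 - 16416*√2/56389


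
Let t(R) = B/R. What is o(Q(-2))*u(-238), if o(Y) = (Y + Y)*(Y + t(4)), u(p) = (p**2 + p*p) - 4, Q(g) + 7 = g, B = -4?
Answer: 20391120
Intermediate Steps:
Q(g) = -7 + g
t(R) = -4/R
u(p) = -4 + 2*p**2 (u(p) = (p**2 + p**2) - 4 = 2*p**2 - 4 = -4 + 2*p**2)
o(Y) = 2*Y*(-1 + Y) (o(Y) = (Y + Y)*(Y - 4/4) = (2*Y)*(Y - 4*1/4) = (2*Y)*(Y - 1) = (2*Y)*(-1 + Y) = 2*Y*(-1 + Y))
o(Q(-2))*u(-238) = (2*(-7 - 2)*(-1 + (-7 - 2)))*(-4 + 2*(-238)**2) = (2*(-9)*(-1 - 9))*(-4 + 2*56644) = (2*(-9)*(-10))*(-4 + 113288) = 180*113284 = 20391120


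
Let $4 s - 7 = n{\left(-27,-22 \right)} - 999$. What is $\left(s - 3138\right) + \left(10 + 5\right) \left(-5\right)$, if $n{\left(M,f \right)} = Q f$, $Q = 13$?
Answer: $- \frac{7065}{2} \approx -3532.5$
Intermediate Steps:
$n{\left(M,f \right)} = 13 f$
$s = - \frac{639}{2}$ ($s = \frac{7}{4} + \frac{13 \left(-22\right) - 999}{4} = \frac{7}{4} + \frac{-286 - 999}{4} = \frac{7}{4} + \frac{1}{4} \left(-1285\right) = \frac{7}{4} - \frac{1285}{4} = - \frac{639}{2} \approx -319.5$)
$\left(s - 3138\right) + \left(10 + 5\right) \left(-5\right) = \left(- \frac{639}{2} - 3138\right) + \left(10 + 5\right) \left(-5\right) = - \frac{6915}{2} + 15 \left(-5\right) = - \frac{6915}{2} - 75 = - \frac{7065}{2}$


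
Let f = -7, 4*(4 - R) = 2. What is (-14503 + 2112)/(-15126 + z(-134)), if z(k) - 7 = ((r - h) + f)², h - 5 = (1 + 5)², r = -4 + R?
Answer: 49564/51067 ≈ 0.97057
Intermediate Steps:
R = 7/2 (R = 4 - ¼*2 = 4 - ½ = 7/2 ≈ 3.5000)
r = -½ (r = -4 + 7/2 = -½ ≈ -0.50000)
h = 41 (h = 5 + (1 + 5)² = 5 + 6² = 5 + 36 = 41)
z(k) = 9437/4 (z(k) = 7 + ((-½ - 1*41) - 7)² = 7 + ((-½ - 41) - 7)² = 7 + (-83/2 - 7)² = 7 + (-97/2)² = 7 + 9409/4 = 9437/4)
(-14503 + 2112)/(-15126 + z(-134)) = (-14503 + 2112)/(-15126 + 9437/4) = -12391/(-51067/4) = -12391*(-4/51067) = 49564/51067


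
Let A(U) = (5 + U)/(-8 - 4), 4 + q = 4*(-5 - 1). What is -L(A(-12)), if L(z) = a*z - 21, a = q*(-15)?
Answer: -224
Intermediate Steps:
q = -28 (q = -4 + 4*(-5 - 1) = -4 + 4*(-6) = -4 - 24 = -28)
a = 420 (a = -28*(-15) = 420)
A(U) = -5/12 - U/12 (A(U) = (5 + U)/(-12) = (5 + U)*(-1/12) = -5/12 - U/12)
L(z) = -21 + 420*z (L(z) = 420*z - 21 = -21 + 420*z)
-L(A(-12)) = -(-21 + 420*(-5/12 - 1/12*(-12))) = -(-21 + 420*(-5/12 + 1)) = -(-21 + 420*(7/12)) = -(-21 + 245) = -1*224 = -224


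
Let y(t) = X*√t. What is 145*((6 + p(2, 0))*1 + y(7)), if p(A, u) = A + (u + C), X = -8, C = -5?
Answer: 435 - 1160*√7 ≈ -2634.1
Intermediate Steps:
p(A, u) = -5 + A + u (p(A, u) = A + (u - 5) = A + (-5 + u) = -5 + A + u)
y(t) = -8*√t
145*((6 + p(2, 0))*1 + y(7)) = 145*((6 + (-5 + 2 + 0))*1 - 8*√7) = 145*((6 - 3)*1 - 8*√7) = 145*(3*1 - 8*√7) = 145*(3 - 8*√7) = 435 - 1160*√7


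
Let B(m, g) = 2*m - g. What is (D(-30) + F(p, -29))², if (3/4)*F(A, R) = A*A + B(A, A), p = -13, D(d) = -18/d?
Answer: 1087849/25 ≈ 43514.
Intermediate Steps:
B(m, g) = -g + 2*m
F(A, R) = 4*A/3 + 4*A²/3 (F(A, R) = 4*(A*A + (-A + 2*A))/3 = 4*(A² + A)/3 = 4*(A + A²)/3 = 4*A/3 + 4*A²/3)
(D(-30) + F(p, -29))² = (-18/(-30) + (4/3)*(-13)*(1 - 13))² = (-18*(-1/30) + (4/3)*(-13)*(-12))² = (⅗ + 208)² = (1043/5)² = 1087849/25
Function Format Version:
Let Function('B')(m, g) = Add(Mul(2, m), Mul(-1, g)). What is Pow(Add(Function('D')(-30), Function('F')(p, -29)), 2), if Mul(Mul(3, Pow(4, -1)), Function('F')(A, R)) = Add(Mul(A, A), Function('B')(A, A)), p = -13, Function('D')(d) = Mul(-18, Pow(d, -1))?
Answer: Rational(1087849, 25) ≈ 43514.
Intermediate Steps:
Function('B')(m, g) = Add(Mul(-1, g), Mul(2, m))
Function('F')(A, R) = Add(Mul(Rational(4, 3), A), Mul(Rational(4, 3), Pow(A, 2))) (Function('F')(A, R) = Mul(Rational(4, 3), Add(Mul(A, A), Add(Mul(-1, A), Mul(2, A)))) = Mul(Rational(4, 3), Add(Pow(A, 2), A)) = Mul(Rational(4, 3), Add(A, Pow(A, 2))) = Add(Mul(Rational(4, 3), A), Mul(Rational(4, 3), Pow(A, 2))))
Pow(Add(Function('D')(-30), Function('F')(p, -29)), 2) = Pow(Add(Mul(-18, Pow(-30, -1)), Mul(Rational(4, 3), -13, Add(1, -13))), 2) = Pow(Add(Mul(-18, Rational(-1, 30)), Mul(Rational(4, 3), -13, -12)), 2) = Pow(Add(Rational(3, 5), 208), 2) = Pow(Rational(1043, 5), 2) = Rational(1087849, 25)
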